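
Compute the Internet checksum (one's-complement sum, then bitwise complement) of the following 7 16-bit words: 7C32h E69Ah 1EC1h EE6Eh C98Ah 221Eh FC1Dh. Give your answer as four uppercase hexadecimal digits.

A83B

One's-complement addition (fold any carry out of bit 15 back into bit 0):
  0x7C32 + 0xE69A = 0x162CC → wrap carry → 0x62CD
  0x62CD + 0x1EC1 = 0x0818E
  0x818E + 0xEE6E = 0x16FFC → wrap carry → 0x6FFD
  0x6FFD + 0xC98A = 0x13987 → wrap carry → 0x3988
  0x3988 + 0x221E = 0x05BA6
  0x5BA6 + 0xFC1D = 0x157C3 → wrap carry → 0x57C4
One's-complement sum = 0x57C4.
Checksum = ~0x57C4 & 0xFFFF = 0xA83B.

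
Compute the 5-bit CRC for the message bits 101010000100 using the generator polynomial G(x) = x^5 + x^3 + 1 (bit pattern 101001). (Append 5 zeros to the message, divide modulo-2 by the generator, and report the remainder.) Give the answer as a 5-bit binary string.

Append 5 zeros: 10101000010000000. Divide by 101001 (XOR where the leading bit is 1):
  pos 0: 101010 XOR 101001 = 000011
  pos 4: 110001 XOR 101001 = 011000
  pos 5: 110000 XOR 101001 = 011001
  pos 6: 110010 XOR 101001 = 011011
  pos 7: 110110 XOR 101001 = 011111
  pos 8: 111110 XOR 101001 = 010111
  pos 9: 101110 XOR 101001 = 000111
Remainder (last 5 bits) = 11100. This is the CRC / FCS.

11100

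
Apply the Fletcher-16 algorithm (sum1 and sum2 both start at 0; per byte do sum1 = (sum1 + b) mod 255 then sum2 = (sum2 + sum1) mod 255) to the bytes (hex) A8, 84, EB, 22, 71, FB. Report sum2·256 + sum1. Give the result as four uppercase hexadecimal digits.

Running sums (mod 255):
  after byte 0 (A8): sum1=168, sum2=168
  after byte 1 (84): sum1=45, sum2=213
  after byte 2 (EB): sum1=25, sum2=238
  after byte 3 (22): sum1=59, sum2=42
  after byte 4 (71): sum1=172, sum2=214
  after byte 5 (FB): sum1=168, sum2=127
Checksum = sum2·256 + sum1 = 127·256 + 168 = 32680 = 0x7FA8.

7FA8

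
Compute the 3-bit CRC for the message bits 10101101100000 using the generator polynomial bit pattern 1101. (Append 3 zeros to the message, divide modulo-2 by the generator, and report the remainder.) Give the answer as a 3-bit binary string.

111

Append 3 zeros: 10101101100000000. Divide by 1101 (XOR where the leading bit is 1):
  pos 0: 1010 XOR 1101 = 0111
  pos 1: 1111 XOR 1101 = 0010
  pos 3: 1010 XOR 1101 = 0111
  pos 4: 1111 XOR 1101 = 0010
  pos 6: 1010 XOR 1101 = 0111
  pos 7: 1110 XOR 1101 = 0011
  pos 9: 1100 XOR 1101 = 0001
  pos 12: 1000 XOR 1101 = 0101
  pos 13: 1010 XOR 1101 = 0111
Remainder (last 3 bits) = 111. This is the CRC / FCS.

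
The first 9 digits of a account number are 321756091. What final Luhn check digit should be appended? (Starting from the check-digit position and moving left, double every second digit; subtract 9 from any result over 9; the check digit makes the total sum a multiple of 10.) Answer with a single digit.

5

Partial digits right→left: 1 9 0 6 5 7 1 2 3
Double every second digit counting from the check-digit position (so the 1st, 3rd, 5th, ... of the partial from the right).
  doubled (with −9 where >9): 2 0 1 2 6 → sum 11
  kept as-is: 9 6 7 2 → sum 24
Total = 11 + 24 = 35.
Check digit = (10 − (35 mod 10)) mod 10 = 5.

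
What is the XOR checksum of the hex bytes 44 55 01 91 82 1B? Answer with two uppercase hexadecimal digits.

18

XOR the bytes together:
  start with 0x44
  0x44 ⊕ 0x55 = 0x11
  0x11 ⊕ 0x01 = 0x10
  0x10 ⊕ 0x91 = 0x81
  0x81 ⊕ 0x82 = 0x03
  0x03 ⊕ 0x1B = 0x18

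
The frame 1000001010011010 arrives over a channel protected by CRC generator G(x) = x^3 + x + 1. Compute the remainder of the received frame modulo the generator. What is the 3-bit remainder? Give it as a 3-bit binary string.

000

Modulo-2 division of 1000001010011010 by 1011:
  pos 0: 1000 XOR 1011 = 0011
  pos 2: 1100 XOR 1011 = 0111
  pos 3: 1111 XOR 1011 = 0100
  pos 4: 1000 XOR 1011 = 0011
  pos 6: 1110 XOR 1011 = 0101
  pos 7: 1010 XOR 1011 = 0001
  pos 10: 1110 XOR 1011 = 0101
  pos 11: 1011 XOR 1011 = 0000
Remainder = 000 (zero — the frame passes the CRC check).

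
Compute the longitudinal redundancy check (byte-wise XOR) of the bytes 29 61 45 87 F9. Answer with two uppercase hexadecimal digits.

73

XOR the bytes together:
  start with 0x29
  0x29 ⊕ 0x61 = 0x48
  0x48 ⊕ 0x45 = 0x0D
  0x0D ⊕ 0x87 = 0x8A
  0x8A ⊕ 0xF9 = 0x73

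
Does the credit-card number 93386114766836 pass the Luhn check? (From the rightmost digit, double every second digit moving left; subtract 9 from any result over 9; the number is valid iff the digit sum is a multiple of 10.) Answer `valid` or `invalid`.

valid

From the right, keep odd positions and double even positions (subtract 9 from any doubled value over 9):
  doubled (positions 2,4,...): 6 3 5 2 3 6 9 → sum 34
  kept (positions 1,3,...): 6 8 6 4 1 8 3 → sum 36
Total = 70.
70 mod 10 = 0, so the number is valid.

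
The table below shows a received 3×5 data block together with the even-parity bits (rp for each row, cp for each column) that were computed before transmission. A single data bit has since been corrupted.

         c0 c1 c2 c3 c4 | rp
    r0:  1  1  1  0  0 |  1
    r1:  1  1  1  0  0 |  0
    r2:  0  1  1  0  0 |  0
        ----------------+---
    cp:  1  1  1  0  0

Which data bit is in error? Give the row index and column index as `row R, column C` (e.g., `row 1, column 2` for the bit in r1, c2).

Recompute each row's even parity and compare to rp:
  r0: data parity 1, sent rp 1 → ok
  r1: data parity 1, sent rp 0 → mismatch
  r2: data parity 0, sent rp 0 → ok
Recompute each column's even parity and compare to cp:
  c0: data parity 0, sent cp 1 → mismatch
  c1: data parity 1, sent cp 1 → ok
  c2: data parity 1, sent cp 1 → ok
  c3: data parity 0, sent cp 0 → ok
  c4: data parity 0, sent cp 0 → ok
Exactly one row (r1) and one column (c0) fail → the flipped bit is at their intersection.

row 1, column 0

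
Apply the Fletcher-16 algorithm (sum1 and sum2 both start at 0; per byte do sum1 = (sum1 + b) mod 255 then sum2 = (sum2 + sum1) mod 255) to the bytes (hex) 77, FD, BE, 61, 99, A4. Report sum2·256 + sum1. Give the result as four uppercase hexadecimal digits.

Running sums (mod 255):
  after byte 0 (77): sum1=119, sum2=119
  after byte 1 (FD): sum1=117, sum2=236
  after byte 2 (BE): sum1=52, sum2=33
  after byte 3 (61): sum1=149, sum2=182
  after byte 4 (99): sum1=47, sum2=229
  after byte 5 (A4): sum1=211, sum2=185
Checksum = sum2·256 + sum1 = 185·256 + 211 = 47571 = 0xB9D3.

B9D3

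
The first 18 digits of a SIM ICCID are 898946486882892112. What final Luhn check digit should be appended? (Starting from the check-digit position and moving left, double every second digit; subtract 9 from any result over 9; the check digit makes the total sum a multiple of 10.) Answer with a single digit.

Partial digits right→left: 2 1 1 2 9 8 2 8 8 6 8 4 6 4 9 8 9 8
Double every second digit counting from the check-digit position (so the 1st, 3rd, 5th, ... of the partial from the right).
  doubled (with −9 where >9): 4 2 9 4 7 7 3 9 9 → sum 54
  kept as-is: 1 2 8 8 6 4 4 8 8 → sum 49
Total = 54 + 49 = 103.
Check digit = (10 − (103 mod 10)) mod 10 = 7.

7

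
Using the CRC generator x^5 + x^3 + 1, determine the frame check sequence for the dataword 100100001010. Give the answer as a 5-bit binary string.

Append 5 zeros: 10010000101000000. Divide by 101001 (XOR where the leading bit is 1):
  pos 0: 100100 XOR 101001 = 001101
  pos 2: 110100 XOR 101001 = 011101
  pos 3: 111011 XOR 101001 = 010010
  pos 4: 100100 XOR 101001 = 001101
  pos 6: 110110 XOR 101001 = 011111
  pos 7: 111110 XOR 101001 = 010111
  pos 8: 101110 XOR 101001 = 000111
  pos 11: 111000 XOR 101001 = 010001
Remainder (last 5 bits) = 10001. This is the CRC / FCS.

10001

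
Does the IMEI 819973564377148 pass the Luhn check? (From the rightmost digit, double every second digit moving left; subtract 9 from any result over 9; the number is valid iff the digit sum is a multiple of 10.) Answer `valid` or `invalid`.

invalid

From the right, keep odd positions and double even positions (subtract 9 from any doubled value over 9):
  doubled (positions 2,4,...): 8 5 6 3 6 9 2 → sum 39
  kept (positions 1,3,...): 8 1 7 4 5 7 9 8 → sum 49
Total = 88.
88 mod 10 = 8, so the number is invalid.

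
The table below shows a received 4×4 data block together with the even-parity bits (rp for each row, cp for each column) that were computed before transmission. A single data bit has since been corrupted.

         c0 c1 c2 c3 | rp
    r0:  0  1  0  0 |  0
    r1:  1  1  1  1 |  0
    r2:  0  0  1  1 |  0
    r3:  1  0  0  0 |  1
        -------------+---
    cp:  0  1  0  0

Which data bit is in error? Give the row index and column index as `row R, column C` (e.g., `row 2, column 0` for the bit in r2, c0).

Recompute each row's even parity and compare to rp:
  r0: data parity 1, sent rp 0 → mismatch
  r1: data parity 0, sent rp 0 → ok
  r2: data parity 0, sent rp 0 → ok
  r3: data parity 1, sent rp 1 → ok
Recompute each column's even parity and compare to cp:
  c0: data parity 0, sent cp 0 → ok
  c1: data parity 0, sent cp 1 → mismatch
  c2: data parity 0, sent cp 0 → ok
  c3: data parity 0, sent cp 0 → ok
Exactly one row (r0) and one column (c1) fail → the flipped bit is at their intersection.

row 0, column 1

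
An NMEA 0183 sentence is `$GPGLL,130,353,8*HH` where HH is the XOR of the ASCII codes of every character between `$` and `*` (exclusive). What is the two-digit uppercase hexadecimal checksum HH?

XOR the ASCII codes of the payload characters:
  'G' = 0x47 → acc = 0x47
  'P' = 0x50 → acc = 0x17
  'G' = 0x47 → acc = 0x50
  'L' = 0x4C → acc = 0x1C
  'L' = 0x4C → acc = 0x50
  ',' = 0x2C → acc = 0x7C
  '1' = 0x31 → acc = 0x4D
  '3' = 0x33 → acc = 0x7E
  '0' = 0x30 → acc = 0x4E
  ',' = 0x2C → acc = 0x62
  '3' = 0x33 → acc = 0x51
  '5' = 0x35 → acc = 0x64
  '3' = 0x33 → acc = 0x57
  ',' = 0x2C → acc = 0x7B
  '8' = 0x38 → acc = 0x43
Checksum = 0x43.

43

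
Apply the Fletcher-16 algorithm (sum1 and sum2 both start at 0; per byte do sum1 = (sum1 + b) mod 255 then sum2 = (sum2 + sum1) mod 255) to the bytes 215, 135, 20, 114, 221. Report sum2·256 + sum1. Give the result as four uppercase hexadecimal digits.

Running sums (mod 255):
  after byte 0 (215): sum1=215, sum2=215
  after byte 1 (135): sum1=95, sum2=55
  after byte 2 (20): sum1=115, sum2=170
  after byte 3 (114): sum1=229, sum2=144
  after byte 4 (221): sum1=195, sum2=84
Checksum = sum2·256 + sum1 = 84·256 + 195 = 21699 = 0x54C3.

54C3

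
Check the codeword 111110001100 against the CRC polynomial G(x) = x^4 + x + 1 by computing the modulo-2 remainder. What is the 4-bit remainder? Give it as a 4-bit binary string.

Modulo-2 division of 111110001100 by 10011:
  pos 0: 11111 XOR 10011 = 01100
  pos 1: 11000 XOR 10011 = 01011
  pos 2: 10110 XOR 10011 = 00101
  pos 4: 10101 XOR 10011 = 00110
  pos 6: 11010 XOR 10011 = 01001
  pos 7: 10010 XOR 10011 = 00001
Remainder = 0001 (nonzero — an error is detected).

0001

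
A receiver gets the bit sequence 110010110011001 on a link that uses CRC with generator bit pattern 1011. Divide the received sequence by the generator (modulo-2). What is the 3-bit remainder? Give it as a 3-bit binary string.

Modulo-2 division of 110010110011001 by 1011:
  pos 0: 1100 XOR 1011 = 0111
  pos 1: 1111 XOR 1011 = 0100
  pos 2: 1000 XOR 1011 = 0011
  pos 4: 1111 XOR 1011 = 0100
  pos 5: 1000 XOR 1011 = 0011
  pos 7: 1101 XOR 1011 = 0110
  pos 8: 1101 XOR 1011 = 0110
  pos 9: 1100 XOR 1011 = 0111
  pos 10: 1110 XOR 1011 = 0101
  pos 11: 1011 XOR 1011 = 0000
Remainder = 000 (zero — the frame passes the CRC check).

000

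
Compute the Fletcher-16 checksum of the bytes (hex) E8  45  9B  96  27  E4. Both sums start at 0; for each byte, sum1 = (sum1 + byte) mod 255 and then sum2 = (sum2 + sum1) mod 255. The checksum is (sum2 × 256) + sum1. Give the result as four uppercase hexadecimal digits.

356C

Running sums (mod 255):
  after byte 0 (E8): sum1=232, sum2=232
  after byte 1 (45): sum1=46, sum2=23
  after byte 2 (9B): sum1=201, sum2=224
  after byte 3 (96): sum1=96, sum2=65
  after byte 4 (27): sum1=135, sum2=200
  after byte 5 (E4): sum1=108, sum2=53
Checksum = sum2·256 + sum1 = 53·256 + 108 = 13676 = 0x356C.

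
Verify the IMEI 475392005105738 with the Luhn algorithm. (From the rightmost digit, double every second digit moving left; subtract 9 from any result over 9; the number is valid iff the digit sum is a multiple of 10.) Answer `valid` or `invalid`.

invalid

From the right, keep odd positions and double even positions (subtract 9 from any doubled value over 9):
  doubled (positions 2,4,...): 6 1 2 0 4 6 5 → sum 24
  kept (positions 1,3,...): 8 7 0 5 0 9 5 4 → sum 38
Total = 62.
62 mod 10 = 2, so the number is invalid.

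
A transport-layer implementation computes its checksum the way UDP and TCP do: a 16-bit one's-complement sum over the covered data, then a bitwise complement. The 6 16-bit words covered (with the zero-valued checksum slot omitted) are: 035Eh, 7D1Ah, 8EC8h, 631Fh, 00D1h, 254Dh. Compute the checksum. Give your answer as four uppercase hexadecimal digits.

6781

One's-complement addition (fold any carry out of bit 15 back into bit 0):
  0x035E + 0x7D1A = 0x08078
  0x8078 + 0x8EC8 = 0x10F40 → wrap carry → 0x0F41
  0x0F41 + 0x631F = 0x07260
  0x7260 + 0x00D1 = 0x07331
  0x7331 + 0x254D = 0x0987E
One's-complement sum = 0x987E.
Checksum = ~0x987E & 0xFFFF = 0x6781.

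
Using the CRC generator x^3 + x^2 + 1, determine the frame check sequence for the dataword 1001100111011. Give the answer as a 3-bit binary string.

Append 3 zeros: 1001100111011000. Divide by 1101 (XOR where the leading bit is 1):
  pos 0: 1001 XOR 1101 = 0100
  pos 1: 1001 XOR 1101 = 0100
  pos 2: 1000 XOR 1101 = 0101
  pos 3: 1010 XOR 1101 = 0111
  pos 4: 1111 XOR 1101 = 0010
  pos 6: 1011 XOR 1101 = 0110
  pos 7: 1100 XOR 1101 = 0001
  pos 10: 1110 XOR 1101 = 0011
  pos 12: 1100 XOR 1101 = 0001
Remainder (last 3 bits) = 001. This is the CRC / FCS.

001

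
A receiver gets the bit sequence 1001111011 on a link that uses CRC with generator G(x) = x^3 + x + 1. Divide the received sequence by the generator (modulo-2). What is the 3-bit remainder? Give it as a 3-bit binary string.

000

Modulo-2 division of 1001111011 by 1011:
  pos 0: 1001 XOR 1011 = 0010
  pos 2: 1011 XOR 1011 = 0000
  pos 6: 1011 XOR 1011 = 0000
Remainder = 000 (zero — the frame passes the CRC check).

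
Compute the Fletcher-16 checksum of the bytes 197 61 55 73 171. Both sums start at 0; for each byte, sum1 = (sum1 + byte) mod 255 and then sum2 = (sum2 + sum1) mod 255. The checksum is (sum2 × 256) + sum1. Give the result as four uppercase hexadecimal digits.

B52F

Running sums (mod 255):
  after byte 0 (197): sum1=197, sum2=197
  after byte 1 (61): sum1=3, sum2=200
  after byte 2 (55): sum1=58, sum2=3
  after byte 3 (73): sum1=131, sum2=134
  after byte 4 (171): sum1=47, sum2=181
Checksum = sum2·256 + sum1 = 181·256 + 47 = 46383 = 0xB52F.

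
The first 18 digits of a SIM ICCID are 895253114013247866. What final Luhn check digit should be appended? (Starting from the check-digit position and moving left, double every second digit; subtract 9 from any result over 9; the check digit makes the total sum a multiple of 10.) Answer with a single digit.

Partial digits right→left: 6 6 8 7 4 2 3 1 0 4 1 1 3 5 2 5 9 8
Double every second digit counting from the check-digit position (so the 1st, 3rd, 5th, ... of the partial from the right).
  doubled (with −9 where >9): 3 7 8 6 0 2 6 4 9 → sum 45
  kept as-is: 6 7 2 1 4 1 5 5 8 → sum 39
Total = 45 + 39 = 84.
Check digit = (10 − (84 mod 10)) mod 10 = 6.

6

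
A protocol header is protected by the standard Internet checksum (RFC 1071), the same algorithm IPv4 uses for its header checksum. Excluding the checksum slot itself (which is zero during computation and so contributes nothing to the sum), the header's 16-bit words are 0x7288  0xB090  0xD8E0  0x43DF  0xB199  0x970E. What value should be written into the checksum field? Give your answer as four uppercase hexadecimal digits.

777E

One's-complement addition (fold any carry out of bit 15 back into bit 0):
  0x7288 + 0xB090 = 0x12318 → wrap carry → 0x2319
  0x2319 + 0xD8E0 = 0x0FBF9
  0xFBF9 + 0x43DF = 0x13FD8 → wrap carry → 0x3FD9
  0x3FD9 + 0xB199 = 0x0F172
  0xF172 + 0x970E = 0x18880 → wrap carry → 0x8881
One's-complement sum = 0x8881.
Checksum = ~0x8881 & 0xFFFF = 0x777E.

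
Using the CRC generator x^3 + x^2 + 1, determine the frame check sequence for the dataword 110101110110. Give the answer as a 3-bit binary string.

011

Append 3 zeros: 110101110110000. Divide by 1101 (XOR where the leading bit is 1):
  pos 0: 1101 XOR 1101 = 0000
  pos 5: 1110 XOR 1101 = 0011
  pos 7: 1111 XOR 1101 = 0010
  pos 9: 1000 XOR 1101 = 0101
  pos 10: 1010 XOR 1101 = 0111
  pos 11: 1110 XOR 1101 = 0011
Remainder (last 3 bits) = 011. This is the CRC / FCS.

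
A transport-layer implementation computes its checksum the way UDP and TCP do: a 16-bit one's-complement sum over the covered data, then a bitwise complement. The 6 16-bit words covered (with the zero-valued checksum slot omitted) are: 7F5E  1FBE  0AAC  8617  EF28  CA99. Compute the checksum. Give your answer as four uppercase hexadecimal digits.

165D

One's-complement addition (fold any carry out of bit 15 back into bit 0):
  0x7F5E + 0x1FBE = 0x09F1C
  0x9F1C + 0x0AAC = 0x0A9C8
  0xA9C8 + 0x8617 = 0x12FDF → wrap carry → 0x2FE0
  0x2FE0 + 0xEF28 = 0x11F08 → wrap carry → 0x1F09
  0x1F09 + 0xCA99 = 0x0E9A2
One's-complement sum = 0xE9A2.
Checksum = ~0xE9A2 & 0xFFFF = 0x165D.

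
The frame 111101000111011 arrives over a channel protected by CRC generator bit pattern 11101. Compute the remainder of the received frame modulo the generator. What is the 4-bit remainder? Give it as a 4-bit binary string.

Modulo-2 division of 111101000111011 by 11101:
  pos 0: 11110 XOR 11101 = 00011
  pos 3: 11100 XOR 11101 = 00001
  pos 7: 10111 XOR 11101 = 01010
  pos 8: 10100 XOR 11101 = 01001
  pos 9: 10011 XOR 11101 = 01110
  pos 10: 11101 XOR 11101 = 00000
Remainder = 0000 (zero — the frame passes the CRC check).

0000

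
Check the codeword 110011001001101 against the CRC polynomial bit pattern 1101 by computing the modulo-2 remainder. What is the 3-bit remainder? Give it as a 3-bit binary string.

Modulo-2 division of 110011001001101 by 1101:
  pos 0: 1100 XOR 1101 = 0001
  pos 3: 1110 XOR 1101 = 0011
  pos 5: 1101 XOR 1101 = 0000
  pos 11: 1101 XOR 1101 = 0000
Remainder = 000 (zero — the frame passes the CRC check).

000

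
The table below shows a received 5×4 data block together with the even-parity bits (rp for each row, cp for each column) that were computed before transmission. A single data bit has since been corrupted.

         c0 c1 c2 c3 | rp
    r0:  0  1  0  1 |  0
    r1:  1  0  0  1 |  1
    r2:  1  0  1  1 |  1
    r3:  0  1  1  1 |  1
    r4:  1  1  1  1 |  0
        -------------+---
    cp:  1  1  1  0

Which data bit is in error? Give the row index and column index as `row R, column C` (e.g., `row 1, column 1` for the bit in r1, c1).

Recompute each row's even parity and compare to rp:
  r0: data parity 0, sent rp 0 → ok
  r1: data parity 0, sent rp 1 → mismatch
  r2: data parity 1, sent rp 1 → ok
  r3: data parity 1, sent rp 1 → ok
  r4: data parity 0, sent rp 0 → ok
Recompute each column's even parity and compare to cp:
  c0: data parity 1, sent cp 1 → ok
  c1: data parity 1, sent cp 1 → ok
  c2: data parity 1, sent cp 1 → ok
  c3: data parity 1, sent cp 0 → mismatch
Exactly one row (r1) and one column (c3) fail → the flipped bit is at their intersection.

row 1, column 3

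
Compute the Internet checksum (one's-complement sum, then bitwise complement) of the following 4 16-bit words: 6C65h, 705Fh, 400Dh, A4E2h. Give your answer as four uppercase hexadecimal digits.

3E4B

One's-complement addition (fold any carry out of bit 15 back into bit 0):
  0x6C65 + 0x705F = 0x0DCC4
  0xDCC4 + 0x400D = 0x11CD1 → wrap carry → 0x1CD2
  0x1CD2 + 0xA4E2 = 0x0C1B4
One's-complement sum = 0xC1B4.
Checksum = ~0xC1B4 & 0xFFFF = 0x3E4B.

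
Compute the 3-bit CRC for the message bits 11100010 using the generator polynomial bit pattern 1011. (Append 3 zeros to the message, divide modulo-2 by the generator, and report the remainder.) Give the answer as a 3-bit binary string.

Append 3 zeros: 11100010000. Divide by 1011 (XOR where the leading bit is 1):
  pos 0: 1110 XOR 1011 = 0101
  pos 1: 1010 XOR 1011 = 0001
  pos 4: 1010 XOR 1011 = 0001
  pos 7: 1000 XOR 1011 = 0011
Remainder (last 3 bits) = 011. This is the CRC / FCS.

011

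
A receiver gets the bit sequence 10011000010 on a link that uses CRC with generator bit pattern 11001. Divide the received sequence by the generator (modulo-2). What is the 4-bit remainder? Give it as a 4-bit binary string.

0000

Modulo-2 division of 10011000010 by 11001:
  pos 0: 10011 XOR 11001 = 01010
  pos 1: 10100 XOR 11001 = 01101
  pos 2: 11010 XOR 11001 = 00011
  pos 5: 11001 XOR 11001 = 00000
Remainder = 0000 (zero — the frame passes the CRC check).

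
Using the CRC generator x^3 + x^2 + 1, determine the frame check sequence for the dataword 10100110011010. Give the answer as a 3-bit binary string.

111

Append 3 zeros: 10100110011010000. Divide by 1101 (XOR where the leading bit is 1):
  pos 0: 1010 XOR 1101 = 0111
  pos 1: 1110 XOR 1101 = 0011
  pos 3: 1111 XOR 1101 = 0010
  pos 5: 1000 XOR 1101 = 0101
  pos 6: 1011 XOR 1101 = 0110
  pos 7: 1101 XOR 1101 = 0000
  pos 12: 1000 XOR 1101 = 0101
  pos 13: 1010 XOR 1101 = 0111
Remainder (last 3 bits) = 111. This is the CRC / FCS.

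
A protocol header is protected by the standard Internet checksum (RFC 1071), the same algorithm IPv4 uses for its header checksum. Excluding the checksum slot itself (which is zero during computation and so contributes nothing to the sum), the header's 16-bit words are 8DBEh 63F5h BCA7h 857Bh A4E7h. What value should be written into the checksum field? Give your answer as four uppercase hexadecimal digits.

One's-complement addition (fold any carry out of bit 15 back into bit 0):
  0x8DBE + 0x63F5 = 0x0F1B3
  0xF1B3 + 0xBCA7 = 0x1AE5A → wrap carry → 0xAE5B
  0xAE5B + 0x857B = 0x133D6 → wrap carry → 0x33D7
  0x33D7 + 0xA4E7 = 0x0D8BE
One's-complement sum = 0xD8BE.
Checksum = ~0xD8BE & 0xFFFF = 0x2741.

2741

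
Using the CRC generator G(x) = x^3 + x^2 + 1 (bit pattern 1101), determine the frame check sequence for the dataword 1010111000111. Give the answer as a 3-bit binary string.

011

Append 3 zeros: 1010111000111000. Divide by 1101 (XOR where the leading bit is 1):
  pos 0: 1010 XOR 1101 = 0111
  pos 1: 1111 XOR 1101 = 0010
  pos 3: 1011 XOR 1101 = 0110
  pos 4: 1100 XOR 1101 = 0001
  pos 7: 1001 XOR 1101 = 0100
  pos 8: 1001 XOR 1101 = 0100
  pos 9: 1001 XOR 1101 = 0100
  pos 10: 1000 XOR 1101 = 0101
  pos 11: 1010 XOR 1101 = 0111
  pos 12: 1110 XOR 1101 = 0011
Remainder (last 3 bits) = 011. This is the CRC / FCS.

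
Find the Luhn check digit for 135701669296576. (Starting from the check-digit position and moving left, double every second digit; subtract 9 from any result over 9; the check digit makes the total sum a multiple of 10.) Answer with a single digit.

0

Partial digits right→left: 6 7 5 6 9 2 9 6 6 1 0 7 5 3 1
Double every second digit counting from the check-digit position (so the 1st, 3rd, 5th, ... of the partial from the right).
  doubled (with −9 where >9): 3 1 9 9 3 0 1 2 → sum 28
  kept as-is: 7 6 2 6 1 7 3 → sum 32
Total = 28 + 32 = 60.
Check digit = (10 − (60 mod 10)) mod 10 = 0.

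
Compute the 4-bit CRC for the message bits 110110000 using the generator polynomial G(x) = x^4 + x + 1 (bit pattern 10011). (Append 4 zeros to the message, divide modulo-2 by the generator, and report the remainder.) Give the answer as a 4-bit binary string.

Append 4 zeros: 1101100000000. Divide by 10011 (XOR where the leading bit is 1):
  pos 0: 11011 XOR 10011 = 01000
  pos 1: 10000 XOR 10011 = 00011
  pos 4: 11000 XOR 10011 = 01011
  pos 5: 10110 XOR 10011 = 00101
  pos 7: 10100 XOR 10011 = 00111
Remainder (last 4 bits) = 1110. This is the CRC / FCS.

1110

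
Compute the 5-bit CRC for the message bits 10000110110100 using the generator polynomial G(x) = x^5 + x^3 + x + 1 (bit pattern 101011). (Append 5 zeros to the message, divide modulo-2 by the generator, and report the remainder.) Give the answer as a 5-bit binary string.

00101

Append 5 zeros: 1000011011010000000. Divide by 101011 (XOR where the leading bit is 1):
  pos 0: 100001 XOR 101011 = 001010
  pos 2: 101010 XOR 101011 = 000001
  pos 7: 111010 XOR 101011 = 010001
  pos 8: 100010 XOR 101011 = 001001
  pos 10: 100100 XOR 101011 = 001111
  pos 12: 111100 XOR 101011 = 010111
  pos 13: 101110 XOR 101011 = 000101
Remainder (last 5 bits) = 00101. This is the CRC / FCS.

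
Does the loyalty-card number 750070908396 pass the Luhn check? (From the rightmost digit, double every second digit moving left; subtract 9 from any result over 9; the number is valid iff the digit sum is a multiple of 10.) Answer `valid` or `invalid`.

invalid

From the right, keep odd positions and double even positions (subtract 9 from any doubled value over 9):
  doubled (positions 2,4,...): 9 7 9 5 0 5 → sum 35
  kept (positions 1,3,...): 6 3 0 0 0 5 → sum 14
Total = 49.
49 mod 10 = 9, so the number is invalid.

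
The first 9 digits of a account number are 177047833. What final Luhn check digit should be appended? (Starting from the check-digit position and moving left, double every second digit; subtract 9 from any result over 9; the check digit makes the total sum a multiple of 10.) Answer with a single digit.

5

Partial digits right→left: 3 3 8 7 4 0 7 7 1
Double every second digit counting from the check-digit position (so the 1st, 3rd, 5th, ... of the partial from the right).
  doubled (with −9 where >9): 6 7 8 5 2 → sum 28
  kept as-is: 3 7 0 7 → sum 17
Total = 28 + 17 = 45.
Check digit = (10 − (45 mod 10)) mod 10 = 5.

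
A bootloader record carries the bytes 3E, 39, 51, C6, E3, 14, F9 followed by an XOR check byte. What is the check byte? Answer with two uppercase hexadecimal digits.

9E

XOR the bytes together:
  start with 0x3E
  0x3E ⊕ 0x39 = 0x07
  0x07 ⊕ 0x51 = 0x56
  0x56 ⊕ 0xC6 = 0x90
  0x90 ⊕ 0xE3 = 0x73
  0x73 ⊕ 0x14 = 0x67
  0x67 ⊕ 0xF9 = 0x9E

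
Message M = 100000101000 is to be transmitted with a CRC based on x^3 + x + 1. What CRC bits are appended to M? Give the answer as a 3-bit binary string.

110

Append 3 zeros: 100000101000000. Divide by 1011 (XOR where the leading bit is 1):
  pos 0: 1000 XOR 1011 = 0011
  pos 2: 1100 XOR 1011 = 0111
  pos 3: 1111 XOR 1011 = 0100
  pos 4: 1000 XOR 1011 = 0011
  pos 6: 1110 XOR 1011 = 0101
  pos 7: 1010 XOR 1011 = 0001
  pos 10: 1000 XOR 1011 = 0011
Remainder (last 3 bits) = 110. This is the CRC / FCS.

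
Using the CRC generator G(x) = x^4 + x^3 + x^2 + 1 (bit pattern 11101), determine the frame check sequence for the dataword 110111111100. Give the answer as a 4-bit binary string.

Append 4 zeros: 1101111111000000. Divide by 11101 (XOR where the leading bit is 1):
  pos 0: 11011 XOR 11101 = 00110
  pos 2: 11011 XOR 11101 = 00110
  pos 4: 11011 XOR 11101 = 00110
  pos 6: 11010 XOR 11101 = 00111
  pos 8: 11100 XOR 11101 = 00001
Remainder (last 4 bits) = 1000. This is the CRC / FCS.

1000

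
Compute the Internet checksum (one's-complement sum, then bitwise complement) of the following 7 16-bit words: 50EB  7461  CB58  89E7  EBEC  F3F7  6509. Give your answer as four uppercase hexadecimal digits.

One's-complement addition (fold any carry out of bit 15 back into bit 0):
  0x50EB + 0x7461 = 0x0C54C
  0xC54C + 0xCB58 = 0x190A4 → wrap carry → 0x90A5
  0x90A5 + 0x89E7 = 0x11A8C → wrap carry → 0x1A8D
  0x1A8D + 0xEBEC = 0x10679 → wrap carry → 0x067A
  0x067A + 0xF3F7 = 0x0FA71
  0xFA71 + 0x6509 = 0x15F7A → wrap carry → 0x5F7B
One's-complement sum = 0x5F7B.
Checksum = ~0x5F7B & 0xFFFF = 0xA084.

A084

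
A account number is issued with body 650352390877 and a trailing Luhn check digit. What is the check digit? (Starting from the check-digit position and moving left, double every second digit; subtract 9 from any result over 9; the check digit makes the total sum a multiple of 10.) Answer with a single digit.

Partial digits right→left: 7 7 8 0 9 3 2 5 3 0 5 6
Double every second digit counting from the check-digit position (so the 1st, 3rd, 5th, ... of the partial from the right).
  doubled (with −9 where >9): 5 7 9 4 6 1 → sum 32
  kept as-is: 7 0 3 5 0 6 → sum 21
Total = 32 + 21 = 53.
Check digit = (10 − (53 mod 10)) mod 10 = 7.

7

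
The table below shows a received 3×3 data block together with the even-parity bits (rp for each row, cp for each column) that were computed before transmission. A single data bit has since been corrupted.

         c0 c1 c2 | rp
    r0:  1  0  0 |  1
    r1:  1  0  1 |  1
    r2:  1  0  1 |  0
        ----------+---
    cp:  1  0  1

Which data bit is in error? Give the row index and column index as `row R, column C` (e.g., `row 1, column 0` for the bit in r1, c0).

row 1, column 2

Recompute each row's even parity and compare to rp:
  r0: data parity 1, sent rp 1 → ok
  r1: data parity 0, sent rp 1 → mismatch
  r2: data parity 0, sent rp 0 → ok
Recompute each column's even parity and compare to cp:
  c0: data parity 1, sent cp 1 → ok
  c1: data parity 0, sent cp 0 → ok
  c2: data parity 0, sent cp 1 → mismatch
Exactly one row (r1) and one column (c2) fail → the flipped bit is at their intersection.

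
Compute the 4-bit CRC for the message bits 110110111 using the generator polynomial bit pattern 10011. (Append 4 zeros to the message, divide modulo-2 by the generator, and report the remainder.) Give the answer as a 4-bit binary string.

Append 4 zeros: 1101101110000. Divide by 10011 (XOR where the leading bit is 1):
  pos 0: 11011 XOR 10011 = 01000
  pos 1: 10000 XOR 10011 = 00011
  pos 4: 11111 XOR 10011 = 01100
  pos 5: 11000 XOR 10011 = 01011
  pos 6: 10110 XOR 10011 = 00101
  pos 8: 10100 XOR 10011 = 00111
Remainder (last 4 bits) = 0111. This is the CRC / FCS.

0111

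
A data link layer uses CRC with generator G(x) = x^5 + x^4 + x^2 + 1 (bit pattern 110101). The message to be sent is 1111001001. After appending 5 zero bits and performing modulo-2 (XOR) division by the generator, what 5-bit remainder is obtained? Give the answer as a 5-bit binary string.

Append 5 zeros: 111100100100000. Divide by 110101 (XOR where the leading bit is 1):
  pos 0: 111100 XOR 110101 = 001001
  pos 2: 100110 XOR 110101 = 010011
  pos 3: 100110 XOR 110101 = 010011
  pos 4: 100111 XOR 110101 = 010010
  pos 5: 100100 XOR 110101 = 010001
  pos 6: 100010 XOR 110101 = 010111
  pos 7: 101110 XOR 110101 = 011011
  pos 8: 110110 XOR 110101 = 000011
Remainder (last 5 bits) = 00110. This is the CRC / FCS.

00110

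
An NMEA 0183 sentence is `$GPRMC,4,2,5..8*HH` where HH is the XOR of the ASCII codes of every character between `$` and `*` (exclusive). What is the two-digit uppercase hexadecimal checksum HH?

XOR the ASCII codes of the payload characters:
  'G' = 0x47 → acc = 0x47
  'P' = 0x50 → acc = 0x17
  'R' = 0x52 → acc = 0x45
  'M' = 0x4D → acc = 0x08
  'C' = 0x43 → acc = 0x4B
  ',' = 0x2C → acc = 0x67
  '4' = 0x34 → acc = 0x53
  ',' = 0x2C → acc = 0x7F
  '2' = 0x32 → acc = 0x4D
  ',' = 0x2C → acc = 0x61
  '5' = 0x35 → acc = 0x54
  '.' = 0x2E → acc = 0x7A
  '.' = 0x2E → acc = 0x54
  '8' = 0x38 → acc = 0x6C
Checksum = 0x6C.

6C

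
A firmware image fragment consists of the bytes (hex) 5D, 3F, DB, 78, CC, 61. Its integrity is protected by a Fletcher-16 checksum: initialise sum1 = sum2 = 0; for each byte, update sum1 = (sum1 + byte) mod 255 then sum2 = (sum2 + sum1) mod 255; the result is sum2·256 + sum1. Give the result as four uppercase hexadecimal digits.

Running sums (mod 255):
  after byte 0 (5D): sum1=93, sum2=93
  after byte 1 (3F): sum1=156, sum2=249
  after byte 2 (DB): sum1=120, sum2=114
  after byte 3 (78): sum1=240, sum2=99
  after byte 4 (CC): sum1=189, sum2=33
  after byte 5 (61): sum1=31, sum2=64
Checksum = sum2·256 + sum1 = 64·256 + 31 = 16415 = 0x401F.

401F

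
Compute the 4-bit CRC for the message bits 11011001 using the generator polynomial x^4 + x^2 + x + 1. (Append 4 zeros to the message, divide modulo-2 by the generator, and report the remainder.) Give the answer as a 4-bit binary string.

1011

Append 4 zeros: 110110010000. Divide by 10111 (XOR where the leading bit is 1):
  pos 0: 11011 XOR 10111 = 01100
  pos 1: 11000 XOR 10111 = 01111
  pos 2: 11110 XOR 10111 = 01001
  pos 3: 10011 XOR 10111 = 00100
  pos 5: 10000 XOR 10111 = 00111
  pos 7: 11100 XOR 10111 = 01011
Remainder (last 4 bits) = 1011. This is the CRC / FCS.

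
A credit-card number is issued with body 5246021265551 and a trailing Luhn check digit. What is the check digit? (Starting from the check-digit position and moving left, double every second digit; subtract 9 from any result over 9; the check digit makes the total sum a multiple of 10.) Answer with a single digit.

Partial digits right→left: 1 5 5 5 6 2 1 2 0 6 4 2 5
Double every second digit counting from the check-digit position (so the 1st, 3rd, 5th, ... of the partial from the right).
  doubled (with −9 where >9): 2 1 3 2 0 8 1 → sum 17
  kept as-is: 5 5 2 2 6 2 → sum 22
Total = 17 + 22 = 39.
Check digit = (10 − (39 mod 10)) mod 10 = 1.

1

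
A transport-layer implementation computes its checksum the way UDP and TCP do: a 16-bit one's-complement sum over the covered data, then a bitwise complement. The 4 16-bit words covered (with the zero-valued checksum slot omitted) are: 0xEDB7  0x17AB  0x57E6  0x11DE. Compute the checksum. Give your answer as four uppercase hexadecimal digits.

One's-complement addition (fold any carry out of bit 15 back into bit 0):
  0xEDB7 + 0x17AB = 0x10562 → wrap carry → 0x0563
  0x0563 + 0x57E6 = 0x05D49
  0x5D49 + 0x11DE = 0x06F27
One's-complement sum = 0x6F27.
Checksum = ~0x6F27 & 0xFFFF = 0x90D8.

90D8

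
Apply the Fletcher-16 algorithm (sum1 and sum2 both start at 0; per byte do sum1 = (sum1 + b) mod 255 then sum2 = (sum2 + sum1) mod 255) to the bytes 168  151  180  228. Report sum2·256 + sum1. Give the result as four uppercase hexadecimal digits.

B7D9

Running sums (mod 255):
  after byte 0 (168): sum1=168, sum2=168
  after byte 1 (151): sum1=64, sum2=232
  after byte 2 (180): sum1=244, sum2=221
  after byte 3 (228): sum1=217, sum2=183
Checksum = sum2·256 + sum1 = 183·256 + 217 = 47065 = 0xB7D9.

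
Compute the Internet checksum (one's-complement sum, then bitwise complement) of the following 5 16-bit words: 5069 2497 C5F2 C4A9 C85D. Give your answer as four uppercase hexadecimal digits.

3805

One's-complement addition (fold any carry out of bit 15 back into bit 0):
  0x5069 + 0x2497 = 0x07500
  0x7500 + 0xC5F2 = 0x13AF2 → wrap carry → 0x3AF3
  0x3AF3 + 0xC4A9 = 0x0FF9C
  0xFF9C + 0xC85D = 0x1C7F9 → wrap carry → 0xC7FA
One's-complement sum = 0xC7FA.
Checksum = ~0xC7FA & 0xFFFF = 0x3805.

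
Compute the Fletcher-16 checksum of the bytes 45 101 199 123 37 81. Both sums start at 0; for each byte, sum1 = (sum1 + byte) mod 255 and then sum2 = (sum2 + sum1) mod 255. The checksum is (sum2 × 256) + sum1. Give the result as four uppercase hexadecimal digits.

Running sums (mod 255):
  after byte 0 (45): sum1=45, sum2=45
  after byte 1 (101): sum1=146, sum2=191
  after byte 2 (199): sum1=90, sum2=26
  after byte 3 (123): sum1=213, sum2=239
  after byte 4 (37): sum1=250, sum2=234
  after byte 5 (81): sum1=76, sum2=55
Checksum = sum2·256 + sum1 = 55·256 + 76 = 14156 = 0x374C.

374C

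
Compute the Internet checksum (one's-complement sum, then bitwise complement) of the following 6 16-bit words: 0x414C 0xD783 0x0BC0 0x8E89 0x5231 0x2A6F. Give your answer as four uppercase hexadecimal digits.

D045

One's-complement addition (fold any carry out of bit 15 back into bit 0):
  0x414C + 0xD783 = 0x118CF → wrap carry → 0x18D0
  0x18D0 + 0x0BC0 = 0x02490
  0x2490 + 0x8E89 = 0x0B319
  0xB319 + 0x5231 = 0x1054A → wrap carry → 0x054B
  0x054B + 0x2A6F = 0x02FBA
One's-complement sum = 0x2FBA.
Checksum = ~0x2FBA & 0xFFFF = 0xD045.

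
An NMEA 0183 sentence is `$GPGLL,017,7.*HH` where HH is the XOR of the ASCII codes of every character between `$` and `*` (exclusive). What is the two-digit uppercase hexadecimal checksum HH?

XOR the ASCII codes of the payload characters:
  'G' = 0x47 → acc = 0x47
  'P' = 0x50 → acc = 0x17
  'G' = 0x47 → acc = 0x50
  'L' = 0x4C → acc = 0x1C
  'L' = 0x4C → acc = 0x50
  ',' = 0x2C → acc = 0x7C
  '0' = 0x30 → acc = 0x4C
  '1' = 0x31 → acc = 0x7D
  '7' = 0x37 → acc = 0x4A
  ',' = 0x2C → acc = 0x66
  '7' = 0x37 → acc = 0x51
  '.' = 0x2E → acc = 0x7F
Checksum = 0x7F.

7F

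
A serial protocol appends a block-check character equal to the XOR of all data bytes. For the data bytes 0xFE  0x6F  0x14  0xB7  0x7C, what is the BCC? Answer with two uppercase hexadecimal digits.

4E

XOR the bytes together:
  start with 0xFE
  0xFE ⊕ 0x6F = 0x91
  0x91 ⊕ 0x14 = 0x85
  0x85 ⊕ 0xB7 = 0x32
  0x32 ⊕ 0x7C = 0x4E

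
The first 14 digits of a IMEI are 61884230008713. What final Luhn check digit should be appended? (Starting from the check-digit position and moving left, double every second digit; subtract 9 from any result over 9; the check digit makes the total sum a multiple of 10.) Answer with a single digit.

Partial digits right→left: 3 1 7 8 0 0 0 3 2 4 8 8 1 6
Double every second digit counting from the check-digit position (so the 1st, 3rd, 5th, ... of the partial from the right).
  doubled (with −9 where >9): 6 5 0 0 4 7 2 → sum 24
  kept as-is: 1 8 0 3 4 8 6 → sum 30
Total = 24 + 30 = 54.
Check digit = (10 − (54 mod 10)) mod 10 = 6.

6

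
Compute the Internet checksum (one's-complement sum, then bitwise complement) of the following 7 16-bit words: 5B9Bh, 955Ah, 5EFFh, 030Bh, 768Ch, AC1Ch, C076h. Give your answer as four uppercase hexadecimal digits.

C9DF

One's-complement addition (fold any carry out of bit 15 back into bit 0):
  0x5B9B + 0x955A = 0x0F0F5
  0xF0F5 + 0x5EFF = 0x14FF4 → wrap carry → 0x4FF5
  0x4FF5 + 0x030B = 0x05300
  0x5300 + 0x768C = 0x0C98C
  0xC98C + 0xAC1C = 0x175A8 → wrap carry → 0x75A9
  0x75A9 + 0xC076 = 0x1361F → wrap carry → 0x3620
One's-complement sum = 0x3620.
Checksum = ~0x3620 & 0xFFFF = 0xC9DF.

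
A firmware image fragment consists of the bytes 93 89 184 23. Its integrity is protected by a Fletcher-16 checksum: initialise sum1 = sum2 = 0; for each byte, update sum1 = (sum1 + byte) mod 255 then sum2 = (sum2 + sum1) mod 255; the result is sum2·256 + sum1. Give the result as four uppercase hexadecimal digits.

0A86

Running sums (mod 255):
  after byte 0 (93): sum1=93, sum2=93
  after byte 1 (89): sum1=182, sum2=20
  after byte 2 (184): sum1=111, sum2=131
  after byte 3 (23): sum1=134, sum2=10
Checksum = sum2·256 + sum1 = 10·256 + 134 = 2694 = 0x0A86.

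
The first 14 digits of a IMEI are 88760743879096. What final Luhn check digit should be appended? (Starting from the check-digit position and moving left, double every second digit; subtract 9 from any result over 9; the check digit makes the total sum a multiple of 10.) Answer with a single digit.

Partial digits right→left: 6 9 0 9 7 8 3 4 7 0 6 7 8 8
Double every second digit counting from the check-digit position (so the 1st, 3rd, 5th, ... of the partial from the right).
  doubled (with −9 where >9): 3 0 5 6 5 3 7 → sum 29
  kept as-is: 9 9 8 4 0 7 8 → sum 45
Total = 29 + 45 = 74.
Check digit = (10 − (74 mod 10)) mod 10 = 6.

6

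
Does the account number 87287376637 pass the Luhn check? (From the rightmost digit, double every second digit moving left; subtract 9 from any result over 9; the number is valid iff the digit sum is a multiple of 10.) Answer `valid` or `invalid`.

invalid

From the right, keep odd positions and double even positions (subtract 9 from any doubled value over 9):
  doubled (positions 2,4,...): 6 3 6 7 5 → sum 27
  kept (positions 1,3,...): 7 6 7 7 2 8 → sum 37
Total = 64.
64 mod 10 = 4, so the number is invalid.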